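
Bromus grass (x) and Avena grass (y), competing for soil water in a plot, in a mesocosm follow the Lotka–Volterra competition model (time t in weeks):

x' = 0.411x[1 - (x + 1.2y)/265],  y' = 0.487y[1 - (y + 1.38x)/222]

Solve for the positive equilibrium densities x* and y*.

x* ≈ 2.13, y* ≈ 219

Setting both brackets to zero gives the nullclines x + 1.2y = 265 and 1.38x + y = 222.
Substituting y = 222 - 1.38x into the first: x(1 - 1.2·1.38) = 265 - 1.2·222.
So x* = -1.4/-0.656 = 2.13, and then y* = 222 - 1.38·2.13 = 219.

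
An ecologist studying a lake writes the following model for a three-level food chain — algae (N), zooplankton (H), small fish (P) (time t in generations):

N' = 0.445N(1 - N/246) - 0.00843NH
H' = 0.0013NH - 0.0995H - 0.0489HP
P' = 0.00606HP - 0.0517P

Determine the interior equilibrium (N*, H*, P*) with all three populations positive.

N* ≈ 206, H* ≈ 8.53, P* ≈ 3.45

From dP/dt = 0: 0.00606H* = 0.0517, so H* = 8.53.
From dN/dt = 0: 0.445(1 - N*/246) = 0.00843·8.53, giving N* = 246·(1 - 0.162) = 206.
From dH/dt = 0: 0.0013·206 - 0.0995 = 0.0489P*, so P* = 0.169/0.0489 = 3.45.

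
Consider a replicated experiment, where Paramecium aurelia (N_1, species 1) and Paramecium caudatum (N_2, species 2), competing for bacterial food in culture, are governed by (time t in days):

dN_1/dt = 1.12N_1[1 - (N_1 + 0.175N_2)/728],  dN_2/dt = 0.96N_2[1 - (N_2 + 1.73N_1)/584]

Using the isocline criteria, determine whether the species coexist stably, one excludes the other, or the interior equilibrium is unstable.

Compare the nullcline intercepts: K1/α12 = 728/0.175 = 4160 > K2 = 584; K2/α21 = 584/1.73 = 338 < K1 = 728.
Since the inequalities point opposite ways, species 1 can invade but species 2 cannot.

species 1 excludes species 2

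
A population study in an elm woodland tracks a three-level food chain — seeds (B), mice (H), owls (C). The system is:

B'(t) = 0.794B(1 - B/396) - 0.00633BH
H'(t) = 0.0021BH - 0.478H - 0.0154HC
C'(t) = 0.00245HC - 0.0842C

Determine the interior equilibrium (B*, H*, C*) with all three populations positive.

B* ≈ 288, H* ≈ 34.4, C* ≈ 8.17

From dC/dt = 0: 0.00245H* = 0.0842, so H* = 34.4.
From dB/dt = 0: 0.794(1 - B*/396) = 0.00633·34.4, giving B* = 396·(1 - 0.274) = 288.
From dH/dt = 0: 0.0021·288 - 0.478 = 0.0154C*, so C* = 0.126/0.0154 = 8.17.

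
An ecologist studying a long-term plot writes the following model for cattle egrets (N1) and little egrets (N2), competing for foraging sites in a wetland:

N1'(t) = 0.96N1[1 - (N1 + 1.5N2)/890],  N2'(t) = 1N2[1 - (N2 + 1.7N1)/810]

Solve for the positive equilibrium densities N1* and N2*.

Setting both brackets to zero gives the nullclines N1 + 1.5N2 = 890 and 1.7N1 + N2 = 810.
Substituting N2 = 810 - 1.7N1 into the first: N1(1 - 1.5·1.7) = 890 - 1.5·810.
So N1* = -325/-1.55 = 210, and then N2* = 810 - 1.7·210 = 454.

N1* ≈ 210, N2* ≈ 454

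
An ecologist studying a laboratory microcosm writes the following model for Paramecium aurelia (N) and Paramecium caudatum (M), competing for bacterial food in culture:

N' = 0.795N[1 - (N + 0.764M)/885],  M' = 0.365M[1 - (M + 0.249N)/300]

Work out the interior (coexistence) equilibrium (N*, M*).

N* ≈ 810, M* ≈ 98.3

Setting both brackets to zero gives the nullclines N + 0.764M = 885 and 0.249N + M = 300.
Substituting M = 300 - 0.249N into the first: N(1 - 0.764·0.249) = 885 - 0.764·300.
So N* = 656/0.81 = 810, and then M* = 300 - 0.249·810 = 98.3.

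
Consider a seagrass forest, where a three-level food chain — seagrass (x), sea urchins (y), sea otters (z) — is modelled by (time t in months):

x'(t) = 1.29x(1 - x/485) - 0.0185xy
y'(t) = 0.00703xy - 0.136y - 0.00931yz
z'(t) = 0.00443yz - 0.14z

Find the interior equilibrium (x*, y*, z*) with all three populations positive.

x* ≈ 265, y* ≈ 31.6, z* ≈ 186

From dz/dt = 0: 0.00443y* = 0.14, so y* = 31.6.
From dx/dt = 0: 1.29(1 - x*/485) = 0.0185·31.6, giving x* = 485·(1 - 0.453) = 265.
From dy/dt = 0: 0.00703·265 - 0.136 = 0.00931z*, so z* = 1.73/0.00931 = 186.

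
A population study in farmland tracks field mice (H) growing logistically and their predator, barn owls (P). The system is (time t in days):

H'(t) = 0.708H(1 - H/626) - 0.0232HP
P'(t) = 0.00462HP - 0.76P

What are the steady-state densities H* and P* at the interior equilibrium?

From dP/dt = 0 with P > 0: 0.00462H* = 0.76, so H* = 165.
Substitute into dH/dt = 0: 0.708(1 - 165/626) = 0.0232P*.
The bracket is 0.737, giving P* = 0.522/0.0232 = 22.5.

H* ≈ 165, P* ≈ 22.5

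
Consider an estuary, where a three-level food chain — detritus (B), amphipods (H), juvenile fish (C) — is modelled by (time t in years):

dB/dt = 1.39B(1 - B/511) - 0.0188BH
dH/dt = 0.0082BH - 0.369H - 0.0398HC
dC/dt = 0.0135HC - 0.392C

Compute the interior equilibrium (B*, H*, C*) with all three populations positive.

B* ≈ 310, H* ≈ 29, C* ≈ 54.7

From dC/dt = 0: 0.0135H* = 0.392, so H* = 29.
From dB/dt = 0: 1.39(1 - B*/511) = 0.0188·29, giving B* = 511·(1 - 0.393) = 310.
From dH/dt = 0: 0.0082·310 - 0.369 = 0.0398C*, so C* = 2.18/0.0398 = 54.7.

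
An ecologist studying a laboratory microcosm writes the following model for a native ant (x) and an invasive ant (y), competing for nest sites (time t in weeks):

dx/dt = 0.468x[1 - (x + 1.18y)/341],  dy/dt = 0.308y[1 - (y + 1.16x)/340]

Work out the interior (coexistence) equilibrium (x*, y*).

Setting both brackets to zero gives the nullclines x + 1.18y = 341 and 1.16x + y = 340.
Substituting y = 340 - 1.16x into the first: x(1 - 1.18·1.16) = 341 - 1.18·340.
So x* = -60.2/-0.369 = 163, and then y* = 340 - 1.16·163 = 151.

x* ≈ 163, y* ≈ 151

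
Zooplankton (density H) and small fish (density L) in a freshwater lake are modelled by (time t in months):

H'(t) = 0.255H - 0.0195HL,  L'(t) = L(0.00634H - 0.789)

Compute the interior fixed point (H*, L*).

Set dL/dt = 0 with L > 0: 0.00634H - 0.789 = 0, so H* = 0.789/0.00634 = 124.
Set dH/dt = 0 with H > 0: 0.255 - 0.0195L = 0, so L* = 0.255/0.0195 = 13.1.

H* ≈ 124, L* ≈ 13.1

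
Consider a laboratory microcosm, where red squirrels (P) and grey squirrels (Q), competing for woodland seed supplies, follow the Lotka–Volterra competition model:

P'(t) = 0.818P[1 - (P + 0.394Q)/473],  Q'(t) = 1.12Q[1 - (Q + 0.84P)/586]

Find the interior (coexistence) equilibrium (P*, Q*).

P* ≈ 362, Q* ≈ 282

Setting both brackets to zero gives the nullclines P + 0.394Q = 473 and 0.84P + Q = 586.
Substituting Q = 586 - 0.84P into the first: P(1 - 0.394·0.84) = 473 - 0.394·586.
So P* = 242/0.669 = 362, and then Q* = 586 - 0.84·362 = 282.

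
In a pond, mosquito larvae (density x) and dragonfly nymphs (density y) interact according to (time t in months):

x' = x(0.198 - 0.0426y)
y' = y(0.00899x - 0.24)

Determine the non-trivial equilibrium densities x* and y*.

x* ≈ 26.7, y* ≈ 4.65

Set dy/dt = 0 with y > 0: 0.00899x - 0.24 = 0, so x* = 0.24/0.00899 = 26.7.
Set dx/dt = 0 with x > 0: 0.198 - 0.0426y = 0, so y* = 0.198/0.0426 = 4.65.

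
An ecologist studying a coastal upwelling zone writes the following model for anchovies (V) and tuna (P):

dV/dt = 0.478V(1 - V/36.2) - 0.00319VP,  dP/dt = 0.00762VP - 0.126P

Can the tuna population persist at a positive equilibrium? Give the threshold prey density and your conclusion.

Threshold V = 16.5; K > 16.5, so yes, the predator persists.

The predator equation gives dP/dt > 0 only when V > 0.126/0.00762 = 16.5.
Without the predator, V → K = 36.2. Since 36.2 > 16.5, the predator can invade and persist.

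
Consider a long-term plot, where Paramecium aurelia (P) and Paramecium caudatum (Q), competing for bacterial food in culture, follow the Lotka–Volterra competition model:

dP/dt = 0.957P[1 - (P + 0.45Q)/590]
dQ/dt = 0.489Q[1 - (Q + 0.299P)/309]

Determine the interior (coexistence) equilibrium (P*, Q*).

Setting both brackets to zero gives the nullclines P + 0.45Q = 590 and 0.299P + Q = 309.
Substituting Q = 309 - 0.299P into the first: P(1 - 0.45·0.299) = 590 - 0.45·309.
So P* = 451/0.865 = 521, and then Q* = 309 - 0.299·521 = 153.

P* ≈ 521, Q* ≈ 153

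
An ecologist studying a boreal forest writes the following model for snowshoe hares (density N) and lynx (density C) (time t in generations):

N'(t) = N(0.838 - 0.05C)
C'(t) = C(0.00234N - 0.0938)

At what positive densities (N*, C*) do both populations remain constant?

N* ≈ 40.1, C* ≈ 16.8

Set dC/dt = 0 with C > 0: 0.00234N - 0.0938 = 0, so N* = 0.0938/0.00234 = 40.1.
Set dN/dt = 0 with N > 0: 0.838 - 0.05C = 0, so C* = 0.838/0.05 = 16.8.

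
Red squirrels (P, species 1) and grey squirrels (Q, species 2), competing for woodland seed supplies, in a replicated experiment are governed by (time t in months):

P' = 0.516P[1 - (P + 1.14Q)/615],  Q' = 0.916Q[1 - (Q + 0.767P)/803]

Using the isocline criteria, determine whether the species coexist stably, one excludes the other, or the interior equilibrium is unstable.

species 2 excludes species 1

Compare the nullcline intercepts: K1/α12 = 615/1.14 = 539 < K2 = 803; K2/α21 = 803/0.767 = 1050 > K1 = 615.
Since the inequalities point opposite ways, species 2 can invade but species 1 cannot.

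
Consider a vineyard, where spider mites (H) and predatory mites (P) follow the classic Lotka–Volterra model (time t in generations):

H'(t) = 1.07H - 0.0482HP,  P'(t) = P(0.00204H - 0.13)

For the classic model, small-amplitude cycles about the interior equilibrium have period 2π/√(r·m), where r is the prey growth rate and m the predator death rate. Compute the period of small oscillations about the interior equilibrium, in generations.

T ≈ 16.8 generations

Here r = 1.07 and m = 0.13, so r·m = 0.139.
ω = √0.139 = 0.373 per generation, hence T = 2π/ω ≈ 16.8 generations.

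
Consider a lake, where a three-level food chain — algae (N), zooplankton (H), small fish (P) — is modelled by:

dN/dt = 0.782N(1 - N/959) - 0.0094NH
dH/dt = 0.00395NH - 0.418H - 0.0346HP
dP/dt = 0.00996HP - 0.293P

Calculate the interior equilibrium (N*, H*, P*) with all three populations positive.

From dP/dt = 0: 0.00996H* = 0.293, so H* = 29.4.
From dN/dt = 0: 0.782(1 - N*/959) = 0.0094·29.4, giving N* = 959·(1 - 0.354) = 620.
From dH/dt = 0: 0.00395·620 - 0.418 = 0.0346P*, so P* = 2.03/0.0346 = 58.7.

N* ≈ 620, H* ≈ 29.4, P* ≈ 58.7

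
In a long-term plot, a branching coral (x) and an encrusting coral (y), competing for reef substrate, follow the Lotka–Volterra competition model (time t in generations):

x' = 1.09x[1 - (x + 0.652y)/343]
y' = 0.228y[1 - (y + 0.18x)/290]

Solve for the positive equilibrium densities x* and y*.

x* ≈ 174, y* ≈ 259

Setting both brackets to zero gives the nullclines x + 0.652y = 343 and 0.18x + y = 290.
Substituting y = 290 - 0.18x into the first: x(1 - 0.652·0.18) = 343 - 0.652·290.
So x* = 154/0.883 = 174, and then y* = 290 - 0.18·174 = 259.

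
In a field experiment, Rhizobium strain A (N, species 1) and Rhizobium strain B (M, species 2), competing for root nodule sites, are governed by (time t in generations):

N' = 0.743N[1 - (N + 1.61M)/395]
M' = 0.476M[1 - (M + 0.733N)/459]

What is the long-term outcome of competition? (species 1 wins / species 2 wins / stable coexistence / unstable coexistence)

species 2 excludes species 1

Compare the nullcline intercepts: K1/α12 = 395/1.61 = 245 < K2 = 459; K2/α21 = 459/0.733 = 626 > K1 = 395.
Since the inequalities point opposite ways, species 2 can invade but species 1 cannot.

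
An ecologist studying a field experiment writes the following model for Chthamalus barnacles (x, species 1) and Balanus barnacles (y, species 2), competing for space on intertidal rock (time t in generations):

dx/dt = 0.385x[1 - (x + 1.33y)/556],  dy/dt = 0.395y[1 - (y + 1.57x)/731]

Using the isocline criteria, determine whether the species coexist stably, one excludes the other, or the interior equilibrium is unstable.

unstable coexistence (outcome depends on initial conditions)

Compare the nullcline intercepts: K1/α12 = 556/1.33 = 418 < K2 = 731; K2/α21 = 731/1.57 = 466 < K1 = 556.
Since both are reversed, neither can invade when rare; the interior point is a saddle.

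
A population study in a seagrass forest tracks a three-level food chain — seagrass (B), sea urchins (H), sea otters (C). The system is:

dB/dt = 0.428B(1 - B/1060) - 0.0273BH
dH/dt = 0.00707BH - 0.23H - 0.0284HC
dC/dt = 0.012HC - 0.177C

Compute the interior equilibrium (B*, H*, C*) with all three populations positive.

From dC/dt = 0: 0.012H* = 0.177, so H* = 14.7.
From dB/dt = 0: 0.428(1 - B*/1060) = 0.0273·14.7, giving B* = 1060·(1 - 0.941) = 62.7.
From dH/dt = 0: 0.00707·62.7 - 0.23 = 0.0284C*, so C* = 0.213/0.0284 = 7.52.

B* ≈ 62.7, H* ≈ 14.7, C* ≈ 7.52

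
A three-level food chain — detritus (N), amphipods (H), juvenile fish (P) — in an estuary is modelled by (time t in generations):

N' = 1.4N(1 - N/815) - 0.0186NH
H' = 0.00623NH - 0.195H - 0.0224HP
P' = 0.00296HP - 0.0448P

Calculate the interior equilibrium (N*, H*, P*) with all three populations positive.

From dP/dt = 0: 0.00296H* = 0.0448, so H* = 15.1.
From dN/dt = 0: 1.4(1 - N*/815) = 0.0186·15.1, giving N* = 815·(1 - 0.201) = 651.
From dH/dt = 0: 0.00623·651 - 0.195 = 0.0224P*, so P* = 3.86/0.0224 = 172.

N* ≈ 651, H* ≈ 15.1, P* ≈ 172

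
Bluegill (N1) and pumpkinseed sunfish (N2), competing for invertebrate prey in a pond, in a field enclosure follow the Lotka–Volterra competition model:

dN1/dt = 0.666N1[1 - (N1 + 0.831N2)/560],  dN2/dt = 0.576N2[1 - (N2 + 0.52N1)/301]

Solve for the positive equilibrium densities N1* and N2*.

Setting both brackets to zero gives the nullclines N1 + 0.831N2 = 560 and 0.52N1 + N2 = 301.
Substituting N2 = 301 - 0.52N1 into the first: N1(1 - 0.831·0.52) = 560 - 0.831·301.
So N1* = 310/0.568 = 546, and then N2* = 301 - 0.52·546 = 17.3.

N1* ≈ 546, N2* ≈ 17.3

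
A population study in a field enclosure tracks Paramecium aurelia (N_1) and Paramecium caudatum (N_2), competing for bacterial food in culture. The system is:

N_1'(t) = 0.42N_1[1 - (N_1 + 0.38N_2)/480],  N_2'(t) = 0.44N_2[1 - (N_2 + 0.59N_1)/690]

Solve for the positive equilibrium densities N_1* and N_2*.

Setting both brackets to zero gives the nullclines N_1 + 0.38N_2 = 480 and 0.59N_1 + N_2 = 690.
Substituting N_2 = 690 - 0.59N_1 into the first: N_1(1 - 0.38·0.59) = 480 - 0.38·690.
So N_1* = 218/0.776 = 281, and then N_2* = 690 - 0.59·281 = 524.

N_1* ≈ 281, N_2* ≈ 524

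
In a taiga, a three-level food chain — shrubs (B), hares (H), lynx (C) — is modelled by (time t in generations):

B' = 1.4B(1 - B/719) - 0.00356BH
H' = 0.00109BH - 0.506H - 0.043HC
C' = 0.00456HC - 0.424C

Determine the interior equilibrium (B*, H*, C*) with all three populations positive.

B* ≈ 549, H* ≈ 93, C* ≈ 2.15

From dC/dt = 0: 0.00456H* = 0.424, so H* = 93.
From dB/dt = 0: 1.4(1 - B*/719) = 0.00356·93, giving B* = 719·(1 - 0.236) = 549.
From dH/dt = 0: 0.00109·549 - 0.506 = 0.043C*, so C* = 0.0924/0.043 = 2.15.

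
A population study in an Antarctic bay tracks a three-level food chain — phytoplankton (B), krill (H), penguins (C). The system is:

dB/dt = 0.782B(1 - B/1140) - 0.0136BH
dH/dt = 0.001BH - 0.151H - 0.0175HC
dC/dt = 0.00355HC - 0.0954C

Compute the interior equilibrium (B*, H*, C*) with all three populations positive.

B* ≈ 607, H* ≈ 26.9, C* ≈ 26.1

From dC/dt = 0: 0.00355H* = 0.0954, so H* = 26.9.
From dB/dt = 0: 0.782(1 - B*/1140) = 0.0136·26.9, giving B* = 1140·(1 - 0.467) = 607.
From dH/dt = 0: 0.001·607 - 0.151 = 0.0175C*, so C* = 0.456/0.0175 = 26.1.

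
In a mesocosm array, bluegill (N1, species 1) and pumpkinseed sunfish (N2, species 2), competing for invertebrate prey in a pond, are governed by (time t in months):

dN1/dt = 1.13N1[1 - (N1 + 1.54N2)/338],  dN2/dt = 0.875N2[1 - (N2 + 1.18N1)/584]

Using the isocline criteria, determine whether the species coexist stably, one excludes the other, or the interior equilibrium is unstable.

Compare the nullcline intercepts: K1/α12 = 338/1.54 = 219 < K2 = 584; K2/α21 = 584/1.18 = 495 > K1 = 338.
Since the inequalities point opposite ways, species 2 can invade but species 1 cannot.

species 2 excludes species 1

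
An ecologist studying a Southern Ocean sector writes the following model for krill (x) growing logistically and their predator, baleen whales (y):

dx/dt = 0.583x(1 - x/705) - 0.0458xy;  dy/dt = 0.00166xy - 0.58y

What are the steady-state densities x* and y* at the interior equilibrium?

From dy/dt = 0 with y > 0: 0.00166x* = 0.58, so x* = 349.
Substitute into dx/dt = 0: 0.583(1 - 349/705) = 0.0458y*.
The bracket is 0.504, giving y* = 0.294/0.0458 = 6.42.

x* ≈ 349, y* ≈ 6.42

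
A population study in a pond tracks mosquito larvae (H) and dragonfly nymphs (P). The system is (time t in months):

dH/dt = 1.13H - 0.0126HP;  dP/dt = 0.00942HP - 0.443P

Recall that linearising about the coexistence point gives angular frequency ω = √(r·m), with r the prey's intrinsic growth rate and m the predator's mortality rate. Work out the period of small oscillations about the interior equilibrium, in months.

T ≈ 8.88 months

Here r = 1.13 and m = 0.443, so r·m = 0.501.
ω = √0.501 = 0.708 per month, hence T = 2π/ω ≈ 8.88 months.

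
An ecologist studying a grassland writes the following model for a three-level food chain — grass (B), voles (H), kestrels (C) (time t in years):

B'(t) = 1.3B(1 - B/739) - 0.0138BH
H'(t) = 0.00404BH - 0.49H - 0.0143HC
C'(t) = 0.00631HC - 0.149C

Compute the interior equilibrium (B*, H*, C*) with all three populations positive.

B* ≈ 554, H* ≈ 23.6, C* ≈ 122

From dC/dt = 0: 0.00631H* = 0.149, so H* = 23.6.
From dB/dt = 0: 1.3(1 - B*/739) = 0.0138·23.6, giving B* = 739·(1 - 0.251) = 554.
From dH/dt = 0: 0.00404·554 - 0.49 = 0.0143C*, so C* = 1.75/0.0143 = 122.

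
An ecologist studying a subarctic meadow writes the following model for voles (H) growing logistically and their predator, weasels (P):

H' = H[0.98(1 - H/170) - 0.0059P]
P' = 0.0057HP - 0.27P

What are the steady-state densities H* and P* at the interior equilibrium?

H* ≈ 47.4, P* ≈ 120

From dP/dt = 0 with P > 0: 0.0057H* = 0.27, so H* = 47.4.
Substitute into dH/dt = 0: 0.98(1 - 47.4/170) = 0.0059P*.
The bracket is 0.721, giving P* = 0.707/0.0059 = 120.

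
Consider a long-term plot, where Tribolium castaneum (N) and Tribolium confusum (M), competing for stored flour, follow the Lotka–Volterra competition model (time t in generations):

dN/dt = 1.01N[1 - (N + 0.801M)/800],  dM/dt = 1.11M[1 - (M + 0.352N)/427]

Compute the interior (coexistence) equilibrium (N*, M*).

Setting both brackets to zero gives the nullclines N + 0.801M = 800 and 0.352N + M = 427.
Substituting M = 427 - 0.352N into the first: N(1 - 0.801·0.352) = 800 - 0.801·427.
So N* = 458/0.718 = 638, and then M* = 427 - 0.352·638 = 202.

N* ≈ 638, M* ≈ 202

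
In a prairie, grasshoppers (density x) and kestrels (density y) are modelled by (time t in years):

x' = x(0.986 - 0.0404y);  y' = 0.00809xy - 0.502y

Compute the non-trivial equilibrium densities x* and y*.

x* ≈ 62.1, y* ≈ 24.4

Set dy/dt = 0 with y > 0: 0.00809x - 0.502 = 0, so x* = 0.502/0.00809 = 62.1.
Set dx/dt = 0 with x > 0: 0.986 - 0.0404y = 0, so y* = 0.986/0.0404 = 24.4.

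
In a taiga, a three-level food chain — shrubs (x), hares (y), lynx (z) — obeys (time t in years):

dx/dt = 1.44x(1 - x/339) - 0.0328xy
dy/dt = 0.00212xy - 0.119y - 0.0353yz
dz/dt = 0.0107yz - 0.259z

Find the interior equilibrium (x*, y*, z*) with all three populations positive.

x* ≈ 152, y* ≈ 24.2, z* ≈ 5.76

From dz/dt = 0: 0.0107y* = 0.259, so y* = 24.2.
From dx/dt = 0: 1.44(1 - x*/339) = 0.0328·24.2, giving x* = 339·(1 - 0.551) = 152.
From dy/dt = 0: 0.00212·152 - 0.119 = 0.0353z*, so z* = 0.203/0.0353 = 5.76.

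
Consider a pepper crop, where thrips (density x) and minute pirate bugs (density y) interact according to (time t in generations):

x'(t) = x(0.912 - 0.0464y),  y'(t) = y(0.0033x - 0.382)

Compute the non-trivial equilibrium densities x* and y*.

Set dy/dt = 0 with y > 0: 0.0033x - 0.382 = 0, so x* = 0.382/0.0033 = 116.
Set dx/dt = 0 with x > 0: 0.912 - 0.0464y = 0, so y* = 0.912/0.0464 = 19.7.

x* ≈ 116, y* ≈ 19.7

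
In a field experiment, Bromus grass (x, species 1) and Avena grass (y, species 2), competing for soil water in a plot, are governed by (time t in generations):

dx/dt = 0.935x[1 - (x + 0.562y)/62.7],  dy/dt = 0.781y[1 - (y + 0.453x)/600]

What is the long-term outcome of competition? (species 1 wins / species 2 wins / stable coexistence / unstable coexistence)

Compare the nullcline intercepts: K1/α12 = 62.7/0.562 = 112 < K2 = 600; K2/α21 = 600/0.453 = 1320 > K1 = 62.7.
Since the inequalities point opposite ways, species 2 can invade but species 1 cannot.

species 2 excludes species 1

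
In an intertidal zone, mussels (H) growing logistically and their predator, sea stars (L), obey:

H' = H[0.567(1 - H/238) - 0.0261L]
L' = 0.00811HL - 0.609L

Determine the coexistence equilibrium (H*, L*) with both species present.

H* ≈ 75.1, L* ≈ 14.9

From dL/dt = 0 with L > 0: 0.00811H* = 0.609, so H* = 75.1.
Substitute into dH/dt = 0: 0.567(1 - 75.1/238) = 0.0261L*.
The bracket is 0.684, giving L* = 0.388/0.0261 = 14.9.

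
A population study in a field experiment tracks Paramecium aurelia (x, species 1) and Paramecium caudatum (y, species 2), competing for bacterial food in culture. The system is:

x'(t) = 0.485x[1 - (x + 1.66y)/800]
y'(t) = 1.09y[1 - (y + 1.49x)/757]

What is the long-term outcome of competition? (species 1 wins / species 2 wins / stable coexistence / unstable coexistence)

unstable coexistence (outcome depends on initial conditions)

Compare the nullcline intercepts: K1/α12 = 800/1.66 = 482 < K2 = 757; K2/α21 = 757/1.49 = 508 < K1 = 800.
Since both are reversed, neither can invade when rare; the interior point is a saddle.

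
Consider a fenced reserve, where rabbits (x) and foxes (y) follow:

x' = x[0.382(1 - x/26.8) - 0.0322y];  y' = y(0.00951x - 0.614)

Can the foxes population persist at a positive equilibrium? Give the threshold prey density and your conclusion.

Threshold x = 64.6; K < 64.6, so no, the predator goes extinct.

The predator equation gives dy/dt > 0 only when x > 0.614/0.00951 = 64.6.
Without the predator, x → K = 26.8. Since 26.8 < 64.6, the predator cannot invade.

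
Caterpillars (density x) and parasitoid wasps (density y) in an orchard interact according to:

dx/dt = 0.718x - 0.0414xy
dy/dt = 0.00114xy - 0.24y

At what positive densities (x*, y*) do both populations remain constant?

Set dy/dt = 0 with y > 0: 0.00114x - 0.24 = 0, so x* = 0.24/0.00114 = 211.
Set dx/dt = 0 with x > 0: 0.718 - 0.0414y = 0, so y* = 0.718/0.0414 = 17.3.

x* ≈ 211, y* ≈ 17.3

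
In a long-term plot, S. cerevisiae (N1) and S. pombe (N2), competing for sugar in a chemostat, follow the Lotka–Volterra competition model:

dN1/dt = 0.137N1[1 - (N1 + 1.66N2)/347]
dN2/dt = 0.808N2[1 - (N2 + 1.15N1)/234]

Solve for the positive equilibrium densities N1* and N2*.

Setting both brackets to zero gives the nullclines N1 + 1.66N2 = 347 and 1.15N1 + N2 = 234.
Substituting N2 = 234 - 1.15N1 into the first: N1(1 - 1.66·1.15) = 347 - 1.66·234.
So N1* = -41.4/-0.909 = 45.6, and then N2* = 234 - 1.15·45.6 = 182.

N1* ≈ 45.6, N2* ≈ 182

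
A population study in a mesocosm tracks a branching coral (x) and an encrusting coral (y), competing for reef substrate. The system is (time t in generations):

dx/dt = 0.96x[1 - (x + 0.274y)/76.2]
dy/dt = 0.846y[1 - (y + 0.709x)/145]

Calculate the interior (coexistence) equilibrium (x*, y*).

x* ≈ 45.3, y* ≈ 113

Setting both brackets to zero gives the nullclines x + 0.274y = 76.2 and 0.709x + y = 145.
Substituting y = 145 - 0.709x into the first: x(1 - 0.274·0.709) = 76.2 - 0.274·145.
So x* = 36.5/0.806 = 45.3, and then y* = 145 - 0.709·45.3 = 113.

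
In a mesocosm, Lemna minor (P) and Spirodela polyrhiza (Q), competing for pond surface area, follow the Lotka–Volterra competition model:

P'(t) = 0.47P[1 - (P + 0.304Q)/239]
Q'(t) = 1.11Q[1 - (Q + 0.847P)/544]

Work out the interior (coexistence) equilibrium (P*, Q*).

Setting both brackets to zero gives the nullclines P + 0.304Q = 239 and 0.847P + Q = 544.
Substituting Q = 544 - 0.847P into the first: P(1 - 0.304·0.847) = 239 - 0.304·544.
So P* = 73.6/0.743 = 99.2, and then Q* = 544 - 0.847·99.2 = 460.

P* ≈ 99.2, Q* ≈ 460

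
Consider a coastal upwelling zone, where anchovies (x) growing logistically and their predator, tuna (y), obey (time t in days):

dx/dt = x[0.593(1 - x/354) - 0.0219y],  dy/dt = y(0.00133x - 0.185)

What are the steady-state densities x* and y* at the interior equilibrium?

From dy/dt = 0 with y > 0: 0.00133x* = 0.185, so x* = 139.
Substitute into dx/dt = 0: 0.593(1 - 139/354) = 0.0219y*.
The bracket is 0.607, giving y* = 0.36/0.0219 = 16.4.

x* ≈ 139, y* ≈ 16.4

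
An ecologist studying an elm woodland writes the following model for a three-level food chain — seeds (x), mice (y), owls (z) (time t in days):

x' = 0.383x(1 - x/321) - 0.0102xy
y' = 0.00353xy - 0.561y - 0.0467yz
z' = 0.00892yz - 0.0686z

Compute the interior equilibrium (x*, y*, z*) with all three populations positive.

From dz/dt = 0: 0.00892y* = 0.0686, so y* = 7.69.
From dx/dt = 0: 0.383(1 - x*/321) = 0.0102·7.69, giving x* = 321·(1 - 0.205) = 255.
From dy/dt = 0: 0.00353·255 - 0.561 = 0.0467z*, so z* = 0.34/0.0467 = 7.28.

x* ≈ 255, y* ≈ 7.69, z* ≈ 7.28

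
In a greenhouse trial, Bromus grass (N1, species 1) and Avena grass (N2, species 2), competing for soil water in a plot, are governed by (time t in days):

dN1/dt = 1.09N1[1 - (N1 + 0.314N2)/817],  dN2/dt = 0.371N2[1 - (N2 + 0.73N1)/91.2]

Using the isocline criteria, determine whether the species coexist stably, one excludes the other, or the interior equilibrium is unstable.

species 1 excludes species 2

Compare the nullcline intercepts: K1/α12 = 817/0.314 = 2600 > K2 = 91.2; K2/α21 = 91.2/0.73 = 125 < K1 = 817.
Since the inequalities point opposite ways, species 1 can invade but species 2 cannot.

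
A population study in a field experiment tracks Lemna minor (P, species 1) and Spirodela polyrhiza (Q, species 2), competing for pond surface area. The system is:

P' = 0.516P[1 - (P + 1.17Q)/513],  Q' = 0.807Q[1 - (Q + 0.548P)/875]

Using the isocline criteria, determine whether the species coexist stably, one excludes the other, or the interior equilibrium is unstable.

species 2 excludes species 1

Compare the nullcline intercepts: K1/α12 = 513/1.17 = 438 < K2 = 875; K2/α21 = 875/0.548 = 1600 > K1 = 513.
Since the inequalities point opposite ways, species 2 can invade but species 1 cannot.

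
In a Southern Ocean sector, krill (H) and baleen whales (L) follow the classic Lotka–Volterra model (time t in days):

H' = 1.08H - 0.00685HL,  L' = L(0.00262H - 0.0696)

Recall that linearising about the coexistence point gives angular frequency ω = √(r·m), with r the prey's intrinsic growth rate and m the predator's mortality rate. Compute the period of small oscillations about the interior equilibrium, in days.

Here r = 1.08 and m = 0.0696, so r·m = 0.0752.
ω = √0.0752 = 0.274 per day, hence T = 2π/ω ≈ 22.9 days.

T ≈ 22.9 days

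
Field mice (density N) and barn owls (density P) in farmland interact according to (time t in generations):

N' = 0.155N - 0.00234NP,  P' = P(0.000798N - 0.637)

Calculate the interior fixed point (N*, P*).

N* ≈ 798, P* ≈ 66.2

Set dP/dt = 0 with P > 0: 0.000798N - 0.637 = 0, so N* = 0.637/0.000798 = 798.
Set dN/dt = 0 with N > 0: 0.155 - 0.00234P = 0, so P* = 0.155/0.00234 = 66.2.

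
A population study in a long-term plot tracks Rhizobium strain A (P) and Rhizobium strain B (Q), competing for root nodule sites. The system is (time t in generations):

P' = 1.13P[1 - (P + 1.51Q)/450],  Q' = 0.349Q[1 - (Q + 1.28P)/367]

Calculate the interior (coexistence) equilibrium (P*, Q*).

P* ≈ 112, Q* ≈ 224

Setting both brackets to zero gives the nullclines P + 1.51Q = 450 and 1.28P + Q = 367.
Substituting Q = 367 - 1.28P into the first: P(1 - 1.51·1.28) = 450 - 1.51·367.
So P* = -104/-0.933 = 112, and then Q* = 367 - 1.28·112 = 224.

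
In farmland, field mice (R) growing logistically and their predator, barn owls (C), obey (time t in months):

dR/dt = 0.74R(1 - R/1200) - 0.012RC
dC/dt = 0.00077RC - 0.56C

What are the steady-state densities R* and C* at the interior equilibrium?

From dC/dt = 0 with C > 0: 0.00077R* = 0.56, so R* = 727.
Substitute into dR/dt = 0: 0.74(1 - 727/1200) = 0.012C*.
The bracket is 0.394, giving C* = 0.292/0.012 = 24.3.

R* ≈ 727, C* ≈ 24.3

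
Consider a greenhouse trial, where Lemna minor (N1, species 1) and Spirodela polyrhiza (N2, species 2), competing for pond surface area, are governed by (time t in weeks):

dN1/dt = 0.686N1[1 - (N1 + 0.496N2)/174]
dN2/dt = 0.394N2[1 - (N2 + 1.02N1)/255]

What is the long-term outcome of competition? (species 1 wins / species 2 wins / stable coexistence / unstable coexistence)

Compare the nullcline intercepts: K1/α12 = 174/0.496 = 351 > K2 = 255; K2/α21 = 255/1.02 = 250 > K1 = 174.
Since both inequalities hold, each species can invade when rare, so the interior equilibrium is stable.

stable coexistence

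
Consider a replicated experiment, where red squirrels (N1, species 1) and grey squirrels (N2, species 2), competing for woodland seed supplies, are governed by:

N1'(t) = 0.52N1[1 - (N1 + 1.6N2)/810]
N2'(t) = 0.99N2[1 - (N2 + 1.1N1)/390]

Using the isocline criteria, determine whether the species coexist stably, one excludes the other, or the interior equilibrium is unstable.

species 1 excludes species 2

Compare the nullcline intercepts: K1/α12 = 810/1.6 = 506 > K2 = 390; K2/α21 = 390/1.1 = 355 < K1 = 810.
Since the inequalities point opposite ways, species 1 can invade but species 2 cannot.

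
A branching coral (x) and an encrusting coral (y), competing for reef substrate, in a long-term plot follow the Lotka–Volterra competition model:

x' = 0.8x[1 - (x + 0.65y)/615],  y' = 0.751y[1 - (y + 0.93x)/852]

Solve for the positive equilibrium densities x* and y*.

Setting both brackets to zero gives the nullclines x + 0.65y = 615 and 0.93x + y = 852.
Substituting y = 852 - 0.93x into the first: x(1 - 0.65·0.93) = 615 - 0.65·852.
So x* = 61.2/0.395 = 155, and then y* = 852 - 0.93·155 = 708.

x* ≈ 155, y* ≈ 708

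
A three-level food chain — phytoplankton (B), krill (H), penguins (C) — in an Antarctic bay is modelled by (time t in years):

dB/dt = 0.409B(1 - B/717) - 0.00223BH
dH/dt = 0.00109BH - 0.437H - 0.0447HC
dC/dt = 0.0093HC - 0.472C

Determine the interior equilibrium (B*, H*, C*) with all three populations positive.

From dC/dt = 0: 0.0093H* = 0.472, so H* = 50.8.
From dB/dt = 0: 0.409(1 - B*/717) = 0.00223·50.8, giving B* = 717·(1 - 0.277) = 519.
From dH/dt = 0: 0.00109·519 - 0.437 = 0.0447C*, so C* = 0.128/0.0447 = 2.87.

B* ≈ 519, H* ≈ 50.8, C* ≈ 2.87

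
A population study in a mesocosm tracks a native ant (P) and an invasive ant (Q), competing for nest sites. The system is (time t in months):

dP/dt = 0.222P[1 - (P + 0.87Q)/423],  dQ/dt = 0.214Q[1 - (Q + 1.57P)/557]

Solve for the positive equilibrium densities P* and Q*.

Setting both brackets to zero gives the nullclines P + 0.87Q = 423 and 1.57P + Q = 557.
Substituting Q = 557 - 1.57P into the first: P(1 - 0.87·1.57) = 423 - 0.87·557.
So P* = -61.6/-0.366 = 168, and then Q* = 557 - 1.57·168 = 293.

P* ≈ 168, Q* ≈ 293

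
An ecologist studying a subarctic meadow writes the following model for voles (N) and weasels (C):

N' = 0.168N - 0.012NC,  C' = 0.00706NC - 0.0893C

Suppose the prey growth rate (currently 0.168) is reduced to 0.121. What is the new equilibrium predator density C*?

At the interior fixed point, setting dN/dt = 0 with N > 0 fixes C* = (prey growth rate)/(NC coefficient) — independent of the other coefficients.
With the change, C* = 0.121/0.012 = 10.1; it falls from 14.

C* ≈ 10.1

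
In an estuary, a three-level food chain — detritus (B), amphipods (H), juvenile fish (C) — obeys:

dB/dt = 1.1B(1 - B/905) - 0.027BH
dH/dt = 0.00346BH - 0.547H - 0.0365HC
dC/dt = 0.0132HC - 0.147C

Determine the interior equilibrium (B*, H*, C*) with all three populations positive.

From dC/dt = 0: 0.0132H* = 0.147, so H* = 11.1.
From dB/dt = 0: 1.1(1 - B*/905) = 0.027·11.1, giving B* = 905·(1 - 0.273) = 658.
From dH/dt = 0: 0.00346·658 - 0.547 = 0.0365C*, so C* = 1.73/0.0365 = 47.4.

B* ≈ 658, H* ≈ 11.1, C* ≈ 47.4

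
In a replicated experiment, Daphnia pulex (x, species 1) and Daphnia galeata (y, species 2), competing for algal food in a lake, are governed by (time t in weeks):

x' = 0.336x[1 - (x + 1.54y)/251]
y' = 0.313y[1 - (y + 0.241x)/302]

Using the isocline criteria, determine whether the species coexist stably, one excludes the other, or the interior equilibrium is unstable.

Compare the nullcline intercepts: K1/α12 = 251/1.54 = 163 < K2 = 302; K2/α21 = 302/0.241 = 1250 > K1 = 251.
Since the inequalities point opposite ways, species 2 can invade but species 1 cannot.

species 2 excludes species 1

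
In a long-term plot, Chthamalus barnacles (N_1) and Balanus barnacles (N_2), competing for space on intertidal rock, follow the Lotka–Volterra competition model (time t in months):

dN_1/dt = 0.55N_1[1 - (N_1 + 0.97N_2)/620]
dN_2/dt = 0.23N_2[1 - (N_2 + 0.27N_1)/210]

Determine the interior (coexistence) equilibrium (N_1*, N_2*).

Setting both brackets to zero gives the nullclines N_1 + 0.97N_2 = 620 and 0.27N_1 + N_2 = 210.
Substituting N_2 = 210 - 0.27N_1 into the first: N_1(1 - 0.97·0.27) = 620 - 0.97·210.
So N_1* = 416/0.738 = 564, and then N_2* = 210 - 0.27·564 = 57.7.

N_1* ≈ 564, N_2* ≈ 57.7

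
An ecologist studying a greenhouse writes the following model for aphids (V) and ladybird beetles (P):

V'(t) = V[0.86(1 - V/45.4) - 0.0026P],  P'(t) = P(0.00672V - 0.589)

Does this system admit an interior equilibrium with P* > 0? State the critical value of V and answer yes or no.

Threshold V = 87.6; K < 87.6, so no, the predator goes extinct.

The predator equation gives dP/dt > 0 only when V > 0.589/0.00672 = 87.6.
Without the predator, V → K = 45.4. Since 45.4 < 87.6, the predator cannot invade.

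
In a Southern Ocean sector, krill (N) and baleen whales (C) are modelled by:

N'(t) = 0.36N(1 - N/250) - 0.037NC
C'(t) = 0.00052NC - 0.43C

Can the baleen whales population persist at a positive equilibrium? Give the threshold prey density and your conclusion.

The predator equation gives dC/dt > 0 only when N > 0.43/0.00052 = 827.
Without the predator, N → K = 250. Since 250 < 827, the predator cannot invade.

Threshold N = 827; K < 827, so no, the predator goes extinct.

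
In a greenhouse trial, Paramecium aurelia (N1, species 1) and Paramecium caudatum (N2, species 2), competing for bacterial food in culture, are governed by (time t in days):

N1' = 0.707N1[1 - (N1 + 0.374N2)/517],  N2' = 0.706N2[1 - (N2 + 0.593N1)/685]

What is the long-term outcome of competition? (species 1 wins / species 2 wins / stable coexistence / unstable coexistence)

stable coexistence

Compare the nullcline intercepts: K1/α12 = 517/0.374 = 1380 > K2 = 685; K2/α21 = 685/0.593 = 1160 > K1 = 517.
Since both inequalities hold, each species can invade when rare, so the interior equilibrium is stable.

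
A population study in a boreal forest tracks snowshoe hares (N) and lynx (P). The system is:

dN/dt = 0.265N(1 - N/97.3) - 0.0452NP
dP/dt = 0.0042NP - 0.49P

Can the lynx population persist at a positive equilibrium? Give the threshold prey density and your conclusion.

The predator equation gives dP/dt > 0 only when N > 0.49/0.0042 = 117.
Without the predator, N → K = 97.3. Since 97.3 < 117, the predator cannot invade.

Threshold N = 117; K < 117, so no, the predator goes extinct.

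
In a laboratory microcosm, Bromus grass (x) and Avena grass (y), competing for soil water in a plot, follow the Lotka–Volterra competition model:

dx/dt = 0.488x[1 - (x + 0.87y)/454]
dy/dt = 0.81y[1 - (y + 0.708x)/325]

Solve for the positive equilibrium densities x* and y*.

Setting both brackets to zero gives the nullclines x + 0.87y = 454 and 0.708x + y = 325.
Substituting y = 325 - 0.708x into the first: x(1 - 0.87·0.708) = 454 - 0.87·325.
So x* = 171/0.384 = 446, and then y* = 325 - 0.708·446 = 9.29.

x* ≈ 446, y* ≈ 9.29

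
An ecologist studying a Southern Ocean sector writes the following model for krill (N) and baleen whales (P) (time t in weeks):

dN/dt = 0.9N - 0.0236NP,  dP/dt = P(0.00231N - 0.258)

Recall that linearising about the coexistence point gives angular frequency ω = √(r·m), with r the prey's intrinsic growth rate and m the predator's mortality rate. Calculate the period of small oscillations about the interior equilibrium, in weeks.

T ≈ 13 weeks

Here r = 0.9 and m = 0.258, so r·m = 0.232.
ω = √0.232 = 0.482 per week, hence T = 2π/ω ≈ 13 weeks.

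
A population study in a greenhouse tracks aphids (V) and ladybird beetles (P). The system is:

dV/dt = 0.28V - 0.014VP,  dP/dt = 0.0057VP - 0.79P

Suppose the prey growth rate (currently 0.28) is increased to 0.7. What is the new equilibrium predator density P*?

P* ≈ 50

At the interior fixed point, setting dV/dt = 0 with V > 0 fixes P* = (prey growth rate)/(VP coefficient) — independent of the other coefficients.
With the change, P* = 0.7/0.014 = 50; it rises from 20.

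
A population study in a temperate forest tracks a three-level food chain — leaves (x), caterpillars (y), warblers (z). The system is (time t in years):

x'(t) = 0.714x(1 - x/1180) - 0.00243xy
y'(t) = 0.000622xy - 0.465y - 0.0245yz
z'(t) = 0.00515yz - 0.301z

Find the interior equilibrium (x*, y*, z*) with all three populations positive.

x* ≈ 945, y* ≈ 58.4, z* ≈ 5.02

From dz/dt = 0: 0.00515y* = 0.301, so y* = 58.4.
From dx/dt = 0: 0.714(1 - x*/1180) = 0.00243·58.4, giving x* = 1180·(1 - 0.199) = 945.
From dy/dt = 0: 0.000622·945 - 0.465 = 0.0245z*, so z* = 0.123/0.0245 = 5.02.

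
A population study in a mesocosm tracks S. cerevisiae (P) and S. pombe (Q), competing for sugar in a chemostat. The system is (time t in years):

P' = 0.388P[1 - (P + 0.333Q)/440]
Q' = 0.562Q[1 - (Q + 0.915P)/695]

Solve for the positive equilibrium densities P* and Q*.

P* ≈ 300, Q* ≈ 421

Setting both brackets to zero gives the nullclines P + 0.333Q = 440 and 0.915P + Q = 695.
Substituting Q = 695 - 0.915P into the first: P(1 - 0.333·0.915) = 440 - 0.333·695.
So P* = 209/0.695 = 300, and then Q* = 695 - 0.915·300 = 421.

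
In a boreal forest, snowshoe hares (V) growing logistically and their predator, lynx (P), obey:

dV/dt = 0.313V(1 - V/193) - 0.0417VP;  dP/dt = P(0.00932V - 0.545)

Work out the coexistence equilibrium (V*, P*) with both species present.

V* ≈ 58.5, P* ≈ 5.23

From dP/dt = 0 with P > 0: 0.00932V* = 0.545, so V* = 58.5.
Substitute into dV/dt = 0: 0.313(1 - 58.5/193) = 0.0417P*.
The bracket is 0.697, giving P* = 0.218/0.0417 = 5.23.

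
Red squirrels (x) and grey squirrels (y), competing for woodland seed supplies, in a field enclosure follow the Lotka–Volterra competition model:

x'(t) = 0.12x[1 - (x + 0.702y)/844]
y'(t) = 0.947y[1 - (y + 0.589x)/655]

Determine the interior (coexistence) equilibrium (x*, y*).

x* ≈ 655, y* ≈ 269

Setting both brackets to zero gives the nullclines x + 0.702y = 844 and 0.589x + y = 655.
Substituting y = 655 - 0.589x into the first: x(1 - 0.702·0.589) = 844 - 0.702·655.
So x* = 384/0.587 = 655, and then y* = 655 - 0.589·655 = 269.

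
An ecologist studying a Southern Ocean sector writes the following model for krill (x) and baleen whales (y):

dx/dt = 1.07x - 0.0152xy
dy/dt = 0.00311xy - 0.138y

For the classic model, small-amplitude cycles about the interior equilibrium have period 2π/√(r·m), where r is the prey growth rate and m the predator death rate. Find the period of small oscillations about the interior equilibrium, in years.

Here r = 1.07 and m = 0.138, so r·m = 0.148.
ω = √0.148 = 0.384 per year, hence T = 2π/ω ≈ 16.4 years.

T ≈ 16.4 years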